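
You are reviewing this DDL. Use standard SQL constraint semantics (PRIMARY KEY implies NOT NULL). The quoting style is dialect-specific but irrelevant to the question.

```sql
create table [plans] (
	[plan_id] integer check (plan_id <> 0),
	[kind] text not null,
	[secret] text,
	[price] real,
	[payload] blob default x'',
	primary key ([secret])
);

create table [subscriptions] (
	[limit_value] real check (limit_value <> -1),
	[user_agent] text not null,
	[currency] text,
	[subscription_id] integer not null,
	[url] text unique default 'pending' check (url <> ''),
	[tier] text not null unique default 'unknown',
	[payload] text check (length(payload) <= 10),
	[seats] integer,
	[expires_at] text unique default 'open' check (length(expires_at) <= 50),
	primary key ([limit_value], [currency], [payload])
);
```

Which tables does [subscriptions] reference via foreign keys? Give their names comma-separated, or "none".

none

No column in subscriptions has a REFERENCES clause.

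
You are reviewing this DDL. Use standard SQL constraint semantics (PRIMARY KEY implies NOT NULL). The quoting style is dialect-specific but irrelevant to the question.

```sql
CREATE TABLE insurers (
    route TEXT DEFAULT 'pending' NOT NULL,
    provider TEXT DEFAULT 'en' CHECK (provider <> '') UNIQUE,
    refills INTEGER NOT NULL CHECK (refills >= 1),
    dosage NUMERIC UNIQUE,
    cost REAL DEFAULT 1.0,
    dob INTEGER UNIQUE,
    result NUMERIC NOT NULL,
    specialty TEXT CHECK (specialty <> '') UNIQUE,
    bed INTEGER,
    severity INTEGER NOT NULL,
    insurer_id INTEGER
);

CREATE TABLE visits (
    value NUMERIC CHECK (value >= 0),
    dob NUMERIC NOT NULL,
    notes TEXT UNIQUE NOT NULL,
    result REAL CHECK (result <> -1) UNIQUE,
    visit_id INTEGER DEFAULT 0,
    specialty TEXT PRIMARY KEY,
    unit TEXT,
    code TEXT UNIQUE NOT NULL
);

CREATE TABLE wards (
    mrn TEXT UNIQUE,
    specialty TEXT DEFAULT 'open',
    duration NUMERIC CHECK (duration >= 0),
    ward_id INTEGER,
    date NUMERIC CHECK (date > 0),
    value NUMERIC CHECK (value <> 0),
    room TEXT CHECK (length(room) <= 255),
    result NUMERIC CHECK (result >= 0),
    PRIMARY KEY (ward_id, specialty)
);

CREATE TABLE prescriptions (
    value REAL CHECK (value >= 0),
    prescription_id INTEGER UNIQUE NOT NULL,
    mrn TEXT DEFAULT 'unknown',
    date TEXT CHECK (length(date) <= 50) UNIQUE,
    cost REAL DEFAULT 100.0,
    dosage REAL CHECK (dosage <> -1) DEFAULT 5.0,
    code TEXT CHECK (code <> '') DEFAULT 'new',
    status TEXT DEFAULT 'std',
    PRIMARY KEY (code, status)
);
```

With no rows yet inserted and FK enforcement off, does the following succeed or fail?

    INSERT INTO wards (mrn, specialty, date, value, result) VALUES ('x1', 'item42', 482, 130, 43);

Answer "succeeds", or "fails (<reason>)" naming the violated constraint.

fails (NOT NULL on ward_id)

ward_id is omitted from the column list and has no DEFAULT, so it would receive NULL.
But ward_id is part of the PRIMARY KEY (implied NOT NULL).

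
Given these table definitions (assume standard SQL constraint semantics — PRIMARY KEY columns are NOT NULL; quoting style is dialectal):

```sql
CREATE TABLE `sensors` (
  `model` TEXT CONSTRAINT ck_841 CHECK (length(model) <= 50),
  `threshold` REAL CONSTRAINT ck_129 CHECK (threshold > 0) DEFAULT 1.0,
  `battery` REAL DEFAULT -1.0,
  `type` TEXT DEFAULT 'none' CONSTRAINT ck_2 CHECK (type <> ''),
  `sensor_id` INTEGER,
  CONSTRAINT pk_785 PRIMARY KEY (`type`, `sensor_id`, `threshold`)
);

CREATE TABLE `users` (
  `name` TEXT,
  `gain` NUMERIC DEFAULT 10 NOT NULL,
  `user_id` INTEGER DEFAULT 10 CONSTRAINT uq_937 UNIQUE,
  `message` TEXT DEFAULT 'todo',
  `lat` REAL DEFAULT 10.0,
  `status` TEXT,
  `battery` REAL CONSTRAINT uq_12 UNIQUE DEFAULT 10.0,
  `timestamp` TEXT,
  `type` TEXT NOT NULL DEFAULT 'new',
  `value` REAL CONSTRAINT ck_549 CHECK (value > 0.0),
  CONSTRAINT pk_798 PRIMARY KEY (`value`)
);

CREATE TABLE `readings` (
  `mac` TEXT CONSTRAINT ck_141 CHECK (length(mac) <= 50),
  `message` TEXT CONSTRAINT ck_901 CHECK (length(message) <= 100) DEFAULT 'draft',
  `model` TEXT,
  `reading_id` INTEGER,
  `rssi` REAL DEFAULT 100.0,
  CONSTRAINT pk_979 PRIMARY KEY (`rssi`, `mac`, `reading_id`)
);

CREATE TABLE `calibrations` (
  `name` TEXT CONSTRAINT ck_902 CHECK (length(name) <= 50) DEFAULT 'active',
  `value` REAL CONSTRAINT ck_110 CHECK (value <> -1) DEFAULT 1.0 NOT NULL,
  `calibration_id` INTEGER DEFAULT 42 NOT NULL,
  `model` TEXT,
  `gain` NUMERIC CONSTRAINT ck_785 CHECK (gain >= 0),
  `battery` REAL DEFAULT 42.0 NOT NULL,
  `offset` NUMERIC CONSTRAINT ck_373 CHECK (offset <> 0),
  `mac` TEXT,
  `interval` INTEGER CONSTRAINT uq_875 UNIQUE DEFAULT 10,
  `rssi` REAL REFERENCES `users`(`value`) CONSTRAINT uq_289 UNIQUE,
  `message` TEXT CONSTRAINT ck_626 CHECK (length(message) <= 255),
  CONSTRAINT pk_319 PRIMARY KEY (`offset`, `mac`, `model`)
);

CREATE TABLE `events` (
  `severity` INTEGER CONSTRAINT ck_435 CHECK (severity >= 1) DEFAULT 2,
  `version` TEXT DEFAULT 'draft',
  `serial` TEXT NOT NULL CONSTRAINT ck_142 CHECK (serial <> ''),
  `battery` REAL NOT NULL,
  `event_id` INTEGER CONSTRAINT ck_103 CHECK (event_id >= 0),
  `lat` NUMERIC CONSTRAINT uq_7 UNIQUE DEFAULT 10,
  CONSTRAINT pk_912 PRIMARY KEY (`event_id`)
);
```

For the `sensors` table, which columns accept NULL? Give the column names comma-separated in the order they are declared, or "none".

model, battery

- model: CHECK does not forbid NULL (a CHECK constraint passes when its expression is NULL) → nullable.
- threshold: part of the PRIMARY KEY, which implies NOT NULL → not nullable.
- battery: DEFAULT only fills an omitted column; an explicit NULL is still allowed → nullable.
- type: part of the PRIMARY KEY, which implies NOT NULL → not nullable.
- sensor_id: part of the PRIMARY KEY, which implies NOT NULL → not nullable.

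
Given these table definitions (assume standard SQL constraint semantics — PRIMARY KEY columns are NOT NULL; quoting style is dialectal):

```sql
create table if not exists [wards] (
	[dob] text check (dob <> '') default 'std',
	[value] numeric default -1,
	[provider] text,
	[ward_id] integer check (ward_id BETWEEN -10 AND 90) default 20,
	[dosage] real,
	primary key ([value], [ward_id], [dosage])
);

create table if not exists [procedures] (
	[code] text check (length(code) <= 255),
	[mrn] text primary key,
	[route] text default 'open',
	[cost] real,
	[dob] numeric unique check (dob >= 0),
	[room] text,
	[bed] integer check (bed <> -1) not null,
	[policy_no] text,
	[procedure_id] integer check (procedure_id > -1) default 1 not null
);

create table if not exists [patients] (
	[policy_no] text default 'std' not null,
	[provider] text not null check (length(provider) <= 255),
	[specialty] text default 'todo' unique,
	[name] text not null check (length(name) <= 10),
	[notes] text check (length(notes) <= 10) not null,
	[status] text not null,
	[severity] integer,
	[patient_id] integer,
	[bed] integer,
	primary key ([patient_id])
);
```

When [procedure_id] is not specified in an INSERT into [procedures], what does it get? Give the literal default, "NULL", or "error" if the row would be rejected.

procedure_id has an explicit DEFAULT 1.
When the column is omitted from an INSERT, that default is used.

1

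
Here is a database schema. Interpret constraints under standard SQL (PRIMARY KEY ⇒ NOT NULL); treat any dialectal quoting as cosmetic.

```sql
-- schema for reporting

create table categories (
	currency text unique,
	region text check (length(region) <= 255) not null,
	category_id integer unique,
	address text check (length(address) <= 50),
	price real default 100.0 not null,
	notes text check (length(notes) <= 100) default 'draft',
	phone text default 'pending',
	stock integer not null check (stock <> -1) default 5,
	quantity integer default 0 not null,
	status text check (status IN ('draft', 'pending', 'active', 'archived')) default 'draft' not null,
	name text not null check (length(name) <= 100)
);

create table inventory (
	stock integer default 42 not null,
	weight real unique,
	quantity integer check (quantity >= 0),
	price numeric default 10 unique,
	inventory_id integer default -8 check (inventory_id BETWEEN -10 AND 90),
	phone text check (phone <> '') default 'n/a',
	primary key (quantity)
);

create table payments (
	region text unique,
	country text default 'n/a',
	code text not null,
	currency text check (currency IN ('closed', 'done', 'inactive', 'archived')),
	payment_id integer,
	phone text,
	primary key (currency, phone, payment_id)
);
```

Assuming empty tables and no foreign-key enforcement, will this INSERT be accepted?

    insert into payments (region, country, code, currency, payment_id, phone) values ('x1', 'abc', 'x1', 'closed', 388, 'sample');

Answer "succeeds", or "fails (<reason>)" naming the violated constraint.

succeeds

NOT NULL columns: code is supplied; currency is supplied; payment_id is supplied; phone is supplied.
CHECK constraints: 'closed' satisfies (currency IN ('closed', 'done', 'inactive', 'archived')).
No constraint is violated.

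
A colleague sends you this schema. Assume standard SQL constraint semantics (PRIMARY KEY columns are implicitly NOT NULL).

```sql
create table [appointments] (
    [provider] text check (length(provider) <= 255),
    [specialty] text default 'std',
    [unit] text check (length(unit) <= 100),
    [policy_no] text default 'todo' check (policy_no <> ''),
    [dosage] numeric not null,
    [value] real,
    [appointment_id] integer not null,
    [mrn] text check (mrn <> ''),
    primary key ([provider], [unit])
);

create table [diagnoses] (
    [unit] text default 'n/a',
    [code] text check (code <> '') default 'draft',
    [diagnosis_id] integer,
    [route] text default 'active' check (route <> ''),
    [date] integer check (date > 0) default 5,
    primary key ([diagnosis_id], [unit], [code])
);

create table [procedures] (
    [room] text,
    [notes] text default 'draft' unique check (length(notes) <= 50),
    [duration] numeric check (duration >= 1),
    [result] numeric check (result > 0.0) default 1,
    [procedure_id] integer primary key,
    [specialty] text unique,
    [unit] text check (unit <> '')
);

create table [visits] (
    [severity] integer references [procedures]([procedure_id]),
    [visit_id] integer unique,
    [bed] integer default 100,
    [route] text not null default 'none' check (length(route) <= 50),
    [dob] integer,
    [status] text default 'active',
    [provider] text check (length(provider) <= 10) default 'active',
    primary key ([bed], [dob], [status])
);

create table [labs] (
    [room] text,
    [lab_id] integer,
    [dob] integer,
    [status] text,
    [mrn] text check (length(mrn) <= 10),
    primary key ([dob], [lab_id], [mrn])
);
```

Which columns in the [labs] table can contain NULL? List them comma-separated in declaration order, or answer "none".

room, status

- room: no NOT NULL constraint applies → nullable.
- lab_id: part of the PRIMARY KEY, which implies NOT NULL → not nullable.
- dob: part of the PRIMARY KEY, which implies NOT NULL → not nullable.
- status: no NOT NULL constraint applies → nullable.
- mrn: part of the PRIMARY KEY, which implies NOT NULL → not nullable.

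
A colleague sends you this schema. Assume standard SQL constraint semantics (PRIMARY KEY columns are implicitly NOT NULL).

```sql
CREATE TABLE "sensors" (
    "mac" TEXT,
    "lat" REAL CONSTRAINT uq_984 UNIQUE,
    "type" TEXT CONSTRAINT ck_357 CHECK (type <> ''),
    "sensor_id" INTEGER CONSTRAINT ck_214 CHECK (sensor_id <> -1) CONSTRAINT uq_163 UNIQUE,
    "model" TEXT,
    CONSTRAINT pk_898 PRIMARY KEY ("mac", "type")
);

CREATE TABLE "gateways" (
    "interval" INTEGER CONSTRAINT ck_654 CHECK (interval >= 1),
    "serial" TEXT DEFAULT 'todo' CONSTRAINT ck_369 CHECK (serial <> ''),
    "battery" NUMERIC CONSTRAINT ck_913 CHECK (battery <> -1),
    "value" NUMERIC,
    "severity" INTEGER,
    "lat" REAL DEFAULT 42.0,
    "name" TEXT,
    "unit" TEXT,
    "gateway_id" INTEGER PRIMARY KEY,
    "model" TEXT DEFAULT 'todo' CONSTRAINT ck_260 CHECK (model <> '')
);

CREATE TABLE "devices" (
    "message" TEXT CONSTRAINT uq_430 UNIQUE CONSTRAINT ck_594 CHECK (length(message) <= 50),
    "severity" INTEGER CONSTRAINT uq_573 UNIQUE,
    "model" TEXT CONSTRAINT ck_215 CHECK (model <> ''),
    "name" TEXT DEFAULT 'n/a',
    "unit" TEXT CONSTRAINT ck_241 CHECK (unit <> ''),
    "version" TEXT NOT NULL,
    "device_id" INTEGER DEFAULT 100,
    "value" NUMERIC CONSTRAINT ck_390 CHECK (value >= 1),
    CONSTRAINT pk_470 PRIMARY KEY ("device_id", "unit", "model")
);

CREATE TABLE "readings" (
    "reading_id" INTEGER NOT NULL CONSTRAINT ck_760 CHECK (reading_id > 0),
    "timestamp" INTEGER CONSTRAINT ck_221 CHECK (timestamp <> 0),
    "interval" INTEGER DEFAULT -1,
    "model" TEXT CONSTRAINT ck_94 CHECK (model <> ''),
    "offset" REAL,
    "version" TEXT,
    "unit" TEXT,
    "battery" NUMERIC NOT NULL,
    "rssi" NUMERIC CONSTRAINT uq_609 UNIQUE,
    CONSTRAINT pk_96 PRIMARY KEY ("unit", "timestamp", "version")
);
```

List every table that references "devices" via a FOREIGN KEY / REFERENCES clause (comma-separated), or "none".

none

No REFERENCES clause anywhere in the schema names devices.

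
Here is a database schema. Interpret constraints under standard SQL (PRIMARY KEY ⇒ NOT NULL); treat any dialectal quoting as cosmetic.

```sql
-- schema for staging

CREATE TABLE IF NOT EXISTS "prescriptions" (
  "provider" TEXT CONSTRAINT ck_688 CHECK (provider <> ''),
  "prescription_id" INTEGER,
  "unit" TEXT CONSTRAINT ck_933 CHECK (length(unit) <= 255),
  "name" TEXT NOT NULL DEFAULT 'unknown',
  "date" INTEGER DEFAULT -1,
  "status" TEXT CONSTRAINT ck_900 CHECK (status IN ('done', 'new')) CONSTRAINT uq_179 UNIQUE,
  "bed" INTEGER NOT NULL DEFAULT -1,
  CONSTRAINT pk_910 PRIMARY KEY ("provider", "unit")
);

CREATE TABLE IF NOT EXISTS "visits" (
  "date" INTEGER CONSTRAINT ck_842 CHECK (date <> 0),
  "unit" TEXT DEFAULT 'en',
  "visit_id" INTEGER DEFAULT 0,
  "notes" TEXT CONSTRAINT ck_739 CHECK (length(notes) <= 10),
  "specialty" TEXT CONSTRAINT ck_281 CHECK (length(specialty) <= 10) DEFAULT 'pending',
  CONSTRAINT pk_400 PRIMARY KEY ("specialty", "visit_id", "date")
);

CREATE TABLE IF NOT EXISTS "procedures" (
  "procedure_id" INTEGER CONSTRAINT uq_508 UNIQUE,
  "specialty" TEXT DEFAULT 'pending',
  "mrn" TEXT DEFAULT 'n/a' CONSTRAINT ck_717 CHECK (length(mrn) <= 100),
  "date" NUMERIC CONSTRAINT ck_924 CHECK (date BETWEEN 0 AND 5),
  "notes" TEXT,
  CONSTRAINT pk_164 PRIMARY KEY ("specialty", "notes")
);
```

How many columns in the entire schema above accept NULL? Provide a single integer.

8

prescriptions: 3 nullable (prescription_id, date, status — PK (provider, unit) and explicit NOT NULL columns excluded).
visits: 2 nullable (unit, notes — PK (specialty, visit_id, date) and explicit NOT NULL columns excluded).
procedures: 3 nullable (procedure_id, mrn, date — PK (specialty, notes) and explicit NOT NULL columns excluded).
Total: 3 + 2 + 3 = 8.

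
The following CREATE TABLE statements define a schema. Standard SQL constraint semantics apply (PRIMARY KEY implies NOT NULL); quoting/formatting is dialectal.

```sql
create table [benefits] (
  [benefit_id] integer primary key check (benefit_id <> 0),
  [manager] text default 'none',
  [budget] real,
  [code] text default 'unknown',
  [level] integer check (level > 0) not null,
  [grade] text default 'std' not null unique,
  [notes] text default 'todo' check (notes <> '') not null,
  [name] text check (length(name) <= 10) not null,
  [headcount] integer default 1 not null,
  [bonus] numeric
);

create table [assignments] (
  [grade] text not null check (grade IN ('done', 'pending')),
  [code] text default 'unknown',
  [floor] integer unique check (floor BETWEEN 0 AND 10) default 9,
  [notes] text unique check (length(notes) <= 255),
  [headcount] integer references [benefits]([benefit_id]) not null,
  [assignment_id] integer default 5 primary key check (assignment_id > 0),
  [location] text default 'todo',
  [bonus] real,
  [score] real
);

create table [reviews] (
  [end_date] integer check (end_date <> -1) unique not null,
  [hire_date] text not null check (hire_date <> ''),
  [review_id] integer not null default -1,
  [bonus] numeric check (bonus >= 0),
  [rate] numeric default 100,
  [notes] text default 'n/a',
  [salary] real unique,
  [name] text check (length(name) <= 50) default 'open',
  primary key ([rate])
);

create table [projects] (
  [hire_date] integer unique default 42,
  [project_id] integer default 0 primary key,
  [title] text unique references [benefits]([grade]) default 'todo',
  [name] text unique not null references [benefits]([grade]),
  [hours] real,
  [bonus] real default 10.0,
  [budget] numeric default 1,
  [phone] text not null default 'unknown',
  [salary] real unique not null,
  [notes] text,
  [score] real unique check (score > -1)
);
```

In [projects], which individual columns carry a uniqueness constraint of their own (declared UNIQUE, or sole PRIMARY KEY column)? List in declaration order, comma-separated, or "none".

- hire_date: declared UNIQUE → unique.
- project_id: single-column PRIMARY KEY → unique.
- title: declared UNIQUE → unique.
- name: declared UNIQUE → unique.
- hours: no UNIQUE or single-column PK constraint.
- bonus: no UNIQUE or single-column PK constraint.
- budget: no UNIQUE or single-column PK constraint.
- phone: no UNIQUE or single-column PK constraint.
- salary: declared UNIQUE → unique.
- notes: no UNIQUE or single-column PK constraint.
- score: declared UNIQUE → unique.

hire_date, project_id, title, name, salary, score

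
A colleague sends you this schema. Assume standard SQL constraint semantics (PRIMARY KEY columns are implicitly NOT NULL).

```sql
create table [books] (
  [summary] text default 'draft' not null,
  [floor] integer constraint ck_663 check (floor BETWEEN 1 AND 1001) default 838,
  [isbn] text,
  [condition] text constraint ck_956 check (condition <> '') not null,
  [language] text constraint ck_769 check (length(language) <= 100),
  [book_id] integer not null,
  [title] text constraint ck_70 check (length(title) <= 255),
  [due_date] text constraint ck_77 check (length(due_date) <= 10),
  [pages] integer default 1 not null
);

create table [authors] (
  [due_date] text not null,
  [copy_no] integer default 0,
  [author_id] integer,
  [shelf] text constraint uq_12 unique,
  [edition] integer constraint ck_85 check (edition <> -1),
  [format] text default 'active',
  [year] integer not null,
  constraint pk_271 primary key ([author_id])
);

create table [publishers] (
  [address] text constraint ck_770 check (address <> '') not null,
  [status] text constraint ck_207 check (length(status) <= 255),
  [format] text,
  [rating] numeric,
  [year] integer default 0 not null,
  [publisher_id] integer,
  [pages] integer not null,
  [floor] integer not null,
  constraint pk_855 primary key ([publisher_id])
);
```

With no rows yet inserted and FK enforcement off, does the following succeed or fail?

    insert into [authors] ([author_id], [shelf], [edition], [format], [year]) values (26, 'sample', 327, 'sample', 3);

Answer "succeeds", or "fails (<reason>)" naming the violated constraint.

due_date is omitted from the column list and has no DEFAULT, so it would receive NULL.
But due_date is declared NOT NULL.

fails (NOT NULL on due_date)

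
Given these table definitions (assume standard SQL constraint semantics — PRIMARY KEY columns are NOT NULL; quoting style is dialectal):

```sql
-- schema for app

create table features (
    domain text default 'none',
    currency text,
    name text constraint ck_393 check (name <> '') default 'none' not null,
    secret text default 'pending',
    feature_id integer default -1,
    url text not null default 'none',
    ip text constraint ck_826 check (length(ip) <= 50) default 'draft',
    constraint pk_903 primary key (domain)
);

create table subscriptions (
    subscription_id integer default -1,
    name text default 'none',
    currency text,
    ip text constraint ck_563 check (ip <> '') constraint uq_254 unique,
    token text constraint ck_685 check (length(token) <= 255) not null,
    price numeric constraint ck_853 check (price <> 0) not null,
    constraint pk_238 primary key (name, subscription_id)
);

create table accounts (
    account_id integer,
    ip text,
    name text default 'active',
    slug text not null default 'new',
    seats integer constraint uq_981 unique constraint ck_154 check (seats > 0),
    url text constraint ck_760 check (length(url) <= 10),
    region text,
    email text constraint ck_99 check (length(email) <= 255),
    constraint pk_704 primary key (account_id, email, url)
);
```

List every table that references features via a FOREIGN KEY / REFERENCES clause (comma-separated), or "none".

No REFERENCES clause anywhere in the schema names features.

none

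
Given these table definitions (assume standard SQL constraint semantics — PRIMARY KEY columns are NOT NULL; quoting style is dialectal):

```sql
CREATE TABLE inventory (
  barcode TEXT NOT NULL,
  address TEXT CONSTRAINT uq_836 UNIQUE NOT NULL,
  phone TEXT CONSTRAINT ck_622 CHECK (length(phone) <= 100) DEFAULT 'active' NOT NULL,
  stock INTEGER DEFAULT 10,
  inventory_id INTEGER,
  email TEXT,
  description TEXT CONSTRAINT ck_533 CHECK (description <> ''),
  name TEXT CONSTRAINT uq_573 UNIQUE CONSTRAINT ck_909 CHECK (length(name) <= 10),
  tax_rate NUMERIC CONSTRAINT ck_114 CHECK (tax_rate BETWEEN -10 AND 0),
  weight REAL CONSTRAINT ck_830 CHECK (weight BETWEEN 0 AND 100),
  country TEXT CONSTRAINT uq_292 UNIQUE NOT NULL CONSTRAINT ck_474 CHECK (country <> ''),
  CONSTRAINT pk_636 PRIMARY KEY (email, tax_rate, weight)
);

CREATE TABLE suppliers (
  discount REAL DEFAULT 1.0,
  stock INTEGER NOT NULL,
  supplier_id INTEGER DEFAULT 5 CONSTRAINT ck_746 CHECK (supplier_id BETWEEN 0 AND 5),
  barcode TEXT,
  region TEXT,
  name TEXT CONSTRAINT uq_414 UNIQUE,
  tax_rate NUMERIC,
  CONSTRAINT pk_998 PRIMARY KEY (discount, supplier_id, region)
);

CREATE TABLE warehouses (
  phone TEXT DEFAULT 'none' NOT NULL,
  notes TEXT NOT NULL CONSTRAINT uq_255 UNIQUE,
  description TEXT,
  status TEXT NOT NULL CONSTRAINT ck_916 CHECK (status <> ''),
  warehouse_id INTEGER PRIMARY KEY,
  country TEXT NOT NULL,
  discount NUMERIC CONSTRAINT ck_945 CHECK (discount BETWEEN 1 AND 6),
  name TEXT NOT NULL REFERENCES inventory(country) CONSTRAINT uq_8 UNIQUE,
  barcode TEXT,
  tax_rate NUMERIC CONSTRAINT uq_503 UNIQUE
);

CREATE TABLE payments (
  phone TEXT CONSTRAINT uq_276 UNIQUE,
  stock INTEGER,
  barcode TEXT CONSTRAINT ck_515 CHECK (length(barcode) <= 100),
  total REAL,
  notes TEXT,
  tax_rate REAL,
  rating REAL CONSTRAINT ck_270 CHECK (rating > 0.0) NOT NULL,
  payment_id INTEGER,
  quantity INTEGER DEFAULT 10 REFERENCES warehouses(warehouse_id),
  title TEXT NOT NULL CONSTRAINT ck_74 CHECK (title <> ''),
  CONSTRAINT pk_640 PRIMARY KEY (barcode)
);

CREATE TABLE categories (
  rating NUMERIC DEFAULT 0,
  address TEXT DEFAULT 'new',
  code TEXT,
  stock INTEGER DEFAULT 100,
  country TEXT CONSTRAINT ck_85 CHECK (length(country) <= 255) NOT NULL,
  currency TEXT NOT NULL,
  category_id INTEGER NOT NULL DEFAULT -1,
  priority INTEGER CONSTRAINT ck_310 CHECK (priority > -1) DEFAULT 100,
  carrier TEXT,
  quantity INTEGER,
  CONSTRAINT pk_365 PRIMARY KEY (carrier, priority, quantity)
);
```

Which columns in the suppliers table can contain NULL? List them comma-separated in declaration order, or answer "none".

- discount: part of the PRIMARY KEY, which implies NOT NULL → not nullable.
- stock: declared NOT NULL → not nullable.
- supplier_id: part of the PRIMARY KEY, which implies NOT NULL → not nullable.
- barcode: no NOT NULL constraint applies → nullable.
- region: part of the PRIMARY KEY, which implies NOT NULL → not nullable.
- name: UNIQUE does not imply NOT NULL → nullable.
- tax_rate: no NOT NULL constraint applies → nullable.

barcode, name, tax_rate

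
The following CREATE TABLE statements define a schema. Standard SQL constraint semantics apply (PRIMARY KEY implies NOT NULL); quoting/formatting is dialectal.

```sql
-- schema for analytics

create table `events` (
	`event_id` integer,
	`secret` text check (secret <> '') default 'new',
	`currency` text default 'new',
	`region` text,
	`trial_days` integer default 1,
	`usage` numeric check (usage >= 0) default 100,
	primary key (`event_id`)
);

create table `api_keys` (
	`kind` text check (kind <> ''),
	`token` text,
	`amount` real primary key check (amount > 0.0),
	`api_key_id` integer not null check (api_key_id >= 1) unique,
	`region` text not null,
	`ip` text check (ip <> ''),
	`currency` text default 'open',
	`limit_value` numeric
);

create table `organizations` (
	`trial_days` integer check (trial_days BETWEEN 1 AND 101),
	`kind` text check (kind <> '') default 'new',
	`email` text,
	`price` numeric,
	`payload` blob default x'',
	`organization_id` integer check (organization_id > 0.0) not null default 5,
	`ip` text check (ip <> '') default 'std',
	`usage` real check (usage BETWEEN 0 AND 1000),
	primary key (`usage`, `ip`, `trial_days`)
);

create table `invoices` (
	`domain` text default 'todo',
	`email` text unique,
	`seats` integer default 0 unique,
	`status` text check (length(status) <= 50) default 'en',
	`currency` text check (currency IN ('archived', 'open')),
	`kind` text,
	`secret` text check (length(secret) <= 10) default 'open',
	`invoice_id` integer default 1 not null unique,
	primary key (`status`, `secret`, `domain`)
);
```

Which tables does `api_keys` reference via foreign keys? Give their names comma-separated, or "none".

none

No column in api_keys has a REFERENCES clause.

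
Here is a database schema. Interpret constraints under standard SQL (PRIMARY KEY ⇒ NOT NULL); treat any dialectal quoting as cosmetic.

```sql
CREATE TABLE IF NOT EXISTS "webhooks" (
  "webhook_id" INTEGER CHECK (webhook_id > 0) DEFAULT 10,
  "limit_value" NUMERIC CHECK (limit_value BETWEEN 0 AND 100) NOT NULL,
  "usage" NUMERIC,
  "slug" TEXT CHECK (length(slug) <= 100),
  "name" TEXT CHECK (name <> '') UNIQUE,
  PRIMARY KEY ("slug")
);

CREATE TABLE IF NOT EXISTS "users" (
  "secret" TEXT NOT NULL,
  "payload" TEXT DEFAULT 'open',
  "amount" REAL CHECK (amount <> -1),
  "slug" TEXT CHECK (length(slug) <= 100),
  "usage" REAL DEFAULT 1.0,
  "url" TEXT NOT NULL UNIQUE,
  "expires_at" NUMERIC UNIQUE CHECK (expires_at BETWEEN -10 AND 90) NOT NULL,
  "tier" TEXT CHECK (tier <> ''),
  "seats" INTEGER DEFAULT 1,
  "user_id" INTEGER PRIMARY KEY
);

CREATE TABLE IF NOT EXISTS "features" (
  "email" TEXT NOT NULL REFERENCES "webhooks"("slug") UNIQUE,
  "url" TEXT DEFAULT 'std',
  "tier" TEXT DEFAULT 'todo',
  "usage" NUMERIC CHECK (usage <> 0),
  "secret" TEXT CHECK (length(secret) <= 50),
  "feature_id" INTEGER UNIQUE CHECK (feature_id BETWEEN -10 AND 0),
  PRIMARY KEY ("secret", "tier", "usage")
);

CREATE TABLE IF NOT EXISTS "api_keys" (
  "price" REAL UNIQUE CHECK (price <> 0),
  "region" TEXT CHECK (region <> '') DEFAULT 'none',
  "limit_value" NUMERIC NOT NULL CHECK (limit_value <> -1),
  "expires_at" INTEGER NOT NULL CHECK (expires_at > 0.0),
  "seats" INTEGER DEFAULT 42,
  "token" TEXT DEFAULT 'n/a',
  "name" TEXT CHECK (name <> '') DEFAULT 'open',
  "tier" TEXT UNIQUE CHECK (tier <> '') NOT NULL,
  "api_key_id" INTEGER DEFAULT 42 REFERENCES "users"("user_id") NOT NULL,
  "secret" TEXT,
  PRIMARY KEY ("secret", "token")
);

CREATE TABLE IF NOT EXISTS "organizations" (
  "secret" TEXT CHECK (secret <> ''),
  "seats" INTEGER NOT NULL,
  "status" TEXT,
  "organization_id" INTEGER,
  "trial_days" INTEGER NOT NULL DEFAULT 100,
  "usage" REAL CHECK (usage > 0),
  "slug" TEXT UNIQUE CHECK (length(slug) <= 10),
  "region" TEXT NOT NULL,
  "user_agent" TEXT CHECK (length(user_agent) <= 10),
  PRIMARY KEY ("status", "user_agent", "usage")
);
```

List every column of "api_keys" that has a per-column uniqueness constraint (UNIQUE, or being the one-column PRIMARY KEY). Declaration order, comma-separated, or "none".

price, tier

- price: declared UNIQUE → unique.
- region: no UNIQUE or single-column PK constraint.
- limit_value: no UNIQUE or single-column PK constraint.
- expires_at: no UNIQUE or single-column PK constraint.
- seats: no UNIQUE or single-column PK constraint.
- token: part of a composite PRIMARY KEY — only the tuple is unique, not this column on its own.
- name: no UNIQUE or single-column PK constraint.
- tier: declared UNIQUE → unique.
- api_key_id: no UNIQUE or single-column PK constraint.
- secret: part of a composite PRIMARY KEY — only the tuple is unique, not this column on its own.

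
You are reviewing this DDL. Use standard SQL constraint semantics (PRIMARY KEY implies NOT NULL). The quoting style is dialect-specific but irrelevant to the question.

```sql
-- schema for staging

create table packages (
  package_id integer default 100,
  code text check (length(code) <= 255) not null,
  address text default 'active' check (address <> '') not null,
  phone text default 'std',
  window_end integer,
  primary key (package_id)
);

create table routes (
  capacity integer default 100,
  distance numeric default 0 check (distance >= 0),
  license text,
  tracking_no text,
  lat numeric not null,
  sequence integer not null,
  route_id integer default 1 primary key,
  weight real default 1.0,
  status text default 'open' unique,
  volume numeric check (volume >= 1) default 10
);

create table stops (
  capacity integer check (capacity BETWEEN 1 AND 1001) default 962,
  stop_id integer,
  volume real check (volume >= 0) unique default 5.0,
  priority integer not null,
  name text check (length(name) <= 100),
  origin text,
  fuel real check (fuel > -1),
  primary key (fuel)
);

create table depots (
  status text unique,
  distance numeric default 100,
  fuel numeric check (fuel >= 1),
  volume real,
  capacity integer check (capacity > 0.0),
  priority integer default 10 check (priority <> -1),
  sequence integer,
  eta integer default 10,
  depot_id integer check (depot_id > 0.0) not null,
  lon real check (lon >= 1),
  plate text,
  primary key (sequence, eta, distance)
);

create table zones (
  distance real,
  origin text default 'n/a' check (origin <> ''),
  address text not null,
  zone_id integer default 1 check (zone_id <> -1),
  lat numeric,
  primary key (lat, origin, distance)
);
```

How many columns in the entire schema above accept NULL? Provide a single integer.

22

packages: 2 nullable (phone, window_end — PK (package_id) and explicit NOT NULL columns excluded).
routes: 7 nullable (capacity, distance, license, tracking_no, weight, status, volume — PK (route_id) and explicit NOT NULL columns excluded).
stops: 5 nullable (capacity, stop_id, volume, name, origin — PK (fuel) and explicit NOT NULL columns excluded).
depots: 7 nullable (status, fuel, volume, capacity, priority, lon, plate — PK (sequence, eta, distance) and explicit NOT NULL columns excluded).
zones: 1 nullable (zone_id — PK (lat, origin, distance) and explicit NOT NULL columns excluded).
Total: 2 + 7 + 5 + 7 + 1 = 22.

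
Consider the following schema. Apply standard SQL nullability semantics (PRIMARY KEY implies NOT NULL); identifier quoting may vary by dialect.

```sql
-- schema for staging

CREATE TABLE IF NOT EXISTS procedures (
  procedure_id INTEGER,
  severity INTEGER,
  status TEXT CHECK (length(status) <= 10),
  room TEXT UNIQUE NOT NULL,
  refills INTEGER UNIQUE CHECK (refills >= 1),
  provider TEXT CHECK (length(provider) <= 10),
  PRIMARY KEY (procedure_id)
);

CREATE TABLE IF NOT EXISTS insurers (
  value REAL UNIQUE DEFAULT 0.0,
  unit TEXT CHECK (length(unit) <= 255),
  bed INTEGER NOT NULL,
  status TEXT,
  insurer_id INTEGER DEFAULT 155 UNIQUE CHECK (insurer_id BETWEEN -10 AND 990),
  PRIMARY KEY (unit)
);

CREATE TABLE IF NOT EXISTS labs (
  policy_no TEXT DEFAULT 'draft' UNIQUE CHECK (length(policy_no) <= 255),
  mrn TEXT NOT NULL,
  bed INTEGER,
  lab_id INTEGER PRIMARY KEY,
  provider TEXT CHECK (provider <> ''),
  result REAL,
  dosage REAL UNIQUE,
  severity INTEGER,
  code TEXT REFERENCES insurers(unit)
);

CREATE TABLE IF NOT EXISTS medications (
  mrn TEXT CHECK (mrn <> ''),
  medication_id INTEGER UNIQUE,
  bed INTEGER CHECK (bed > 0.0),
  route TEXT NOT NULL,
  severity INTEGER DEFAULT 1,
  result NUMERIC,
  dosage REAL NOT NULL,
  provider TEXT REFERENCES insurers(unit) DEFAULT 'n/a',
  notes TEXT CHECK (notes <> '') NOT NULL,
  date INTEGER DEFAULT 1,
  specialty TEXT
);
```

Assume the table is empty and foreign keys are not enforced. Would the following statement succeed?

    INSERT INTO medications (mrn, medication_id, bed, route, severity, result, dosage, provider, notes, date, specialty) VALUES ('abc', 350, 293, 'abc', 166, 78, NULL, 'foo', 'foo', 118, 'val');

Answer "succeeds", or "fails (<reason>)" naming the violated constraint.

fails (NOT NULL on dosage)

dosage is explicitly set to NULL, but dosage is declared NOT NULL.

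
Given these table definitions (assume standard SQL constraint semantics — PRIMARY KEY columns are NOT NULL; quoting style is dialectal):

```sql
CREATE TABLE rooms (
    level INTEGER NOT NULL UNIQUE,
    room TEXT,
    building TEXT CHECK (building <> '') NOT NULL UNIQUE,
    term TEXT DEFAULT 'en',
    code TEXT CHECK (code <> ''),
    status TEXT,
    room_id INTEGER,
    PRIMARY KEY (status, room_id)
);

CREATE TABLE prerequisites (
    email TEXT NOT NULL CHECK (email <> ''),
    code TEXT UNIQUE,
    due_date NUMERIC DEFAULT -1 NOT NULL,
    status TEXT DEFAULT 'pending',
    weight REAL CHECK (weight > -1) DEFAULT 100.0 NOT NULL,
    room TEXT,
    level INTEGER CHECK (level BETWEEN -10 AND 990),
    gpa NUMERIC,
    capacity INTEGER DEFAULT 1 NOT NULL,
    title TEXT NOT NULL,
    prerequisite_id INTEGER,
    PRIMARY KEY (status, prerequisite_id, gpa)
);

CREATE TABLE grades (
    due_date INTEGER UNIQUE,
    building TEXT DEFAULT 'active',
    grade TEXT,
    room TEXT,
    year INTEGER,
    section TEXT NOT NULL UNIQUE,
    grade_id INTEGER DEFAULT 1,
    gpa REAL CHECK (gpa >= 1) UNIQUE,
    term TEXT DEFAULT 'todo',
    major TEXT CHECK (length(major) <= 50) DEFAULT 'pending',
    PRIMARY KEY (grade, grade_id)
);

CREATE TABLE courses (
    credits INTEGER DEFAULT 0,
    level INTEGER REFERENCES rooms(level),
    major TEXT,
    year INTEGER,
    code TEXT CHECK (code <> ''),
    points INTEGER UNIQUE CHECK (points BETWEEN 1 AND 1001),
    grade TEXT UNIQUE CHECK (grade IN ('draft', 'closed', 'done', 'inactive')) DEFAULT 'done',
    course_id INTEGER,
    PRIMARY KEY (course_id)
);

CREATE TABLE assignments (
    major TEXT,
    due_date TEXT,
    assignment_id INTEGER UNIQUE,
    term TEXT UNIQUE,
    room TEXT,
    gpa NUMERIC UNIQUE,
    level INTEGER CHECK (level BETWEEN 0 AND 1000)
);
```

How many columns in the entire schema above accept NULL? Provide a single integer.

rooms: 3 nullable (room, term, code — PK (status, room_id) and explicit NOT NULL columns excluded).
prerequisites: 3 nullable (code, room, level — PK (status, prerequisite_id, gpa) and explicit NOT NULL columns excluded).
grades: 7 nullable (due_date, building, room, year, gpa, term, major — PK (grade, grade_id) and explicit NOT NULL columns excluded).
courses: 7 nullable (credits, level, major, year, code, points, grade — PK (course_id) and explicit NOT NULL columns excluded).
assignments: 7 nullable (major, due_date, assignment_id, term, room, gpa, level — PK none and explicit NOT NULL columns excluded).
Total: 3 + 3 + 7 + 7 + 7 = 27.

27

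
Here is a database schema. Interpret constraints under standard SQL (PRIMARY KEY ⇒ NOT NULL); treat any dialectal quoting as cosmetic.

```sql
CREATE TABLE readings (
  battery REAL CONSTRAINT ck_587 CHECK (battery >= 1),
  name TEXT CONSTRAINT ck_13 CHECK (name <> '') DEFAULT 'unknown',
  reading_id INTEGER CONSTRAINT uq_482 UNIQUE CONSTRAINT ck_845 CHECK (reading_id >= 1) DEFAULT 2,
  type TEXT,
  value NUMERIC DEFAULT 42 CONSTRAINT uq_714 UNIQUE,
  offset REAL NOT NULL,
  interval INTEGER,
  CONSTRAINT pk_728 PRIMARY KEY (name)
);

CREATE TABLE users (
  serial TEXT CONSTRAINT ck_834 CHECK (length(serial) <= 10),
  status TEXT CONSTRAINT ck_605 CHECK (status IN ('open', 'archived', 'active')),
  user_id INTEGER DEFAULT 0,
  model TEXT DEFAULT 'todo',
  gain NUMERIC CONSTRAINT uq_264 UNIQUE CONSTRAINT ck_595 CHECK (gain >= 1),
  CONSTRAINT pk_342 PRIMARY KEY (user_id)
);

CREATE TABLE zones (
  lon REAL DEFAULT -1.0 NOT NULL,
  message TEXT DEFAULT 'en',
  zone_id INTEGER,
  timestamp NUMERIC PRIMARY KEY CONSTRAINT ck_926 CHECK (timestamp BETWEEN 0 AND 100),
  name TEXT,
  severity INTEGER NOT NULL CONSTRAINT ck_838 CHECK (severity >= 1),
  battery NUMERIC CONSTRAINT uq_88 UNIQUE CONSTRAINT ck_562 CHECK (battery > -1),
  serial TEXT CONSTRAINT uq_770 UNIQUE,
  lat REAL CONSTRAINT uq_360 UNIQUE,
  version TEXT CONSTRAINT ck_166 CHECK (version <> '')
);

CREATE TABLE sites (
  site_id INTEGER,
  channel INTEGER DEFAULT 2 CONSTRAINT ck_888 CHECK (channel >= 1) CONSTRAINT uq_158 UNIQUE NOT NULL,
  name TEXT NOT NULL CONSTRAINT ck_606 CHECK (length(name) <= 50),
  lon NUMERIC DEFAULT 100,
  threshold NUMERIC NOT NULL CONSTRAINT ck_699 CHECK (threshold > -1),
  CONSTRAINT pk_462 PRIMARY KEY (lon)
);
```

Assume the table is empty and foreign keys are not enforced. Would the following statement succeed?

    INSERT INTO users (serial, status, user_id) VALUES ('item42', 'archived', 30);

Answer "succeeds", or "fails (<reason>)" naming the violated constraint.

NOT NULL columns: user_id is supplied.
CHECK constraints: 'item42' satisfies (length(serial) <= 10); 'archived' satisfies (status IN ('open', 'archived', 'active')).
No constraint is violated.

succeeds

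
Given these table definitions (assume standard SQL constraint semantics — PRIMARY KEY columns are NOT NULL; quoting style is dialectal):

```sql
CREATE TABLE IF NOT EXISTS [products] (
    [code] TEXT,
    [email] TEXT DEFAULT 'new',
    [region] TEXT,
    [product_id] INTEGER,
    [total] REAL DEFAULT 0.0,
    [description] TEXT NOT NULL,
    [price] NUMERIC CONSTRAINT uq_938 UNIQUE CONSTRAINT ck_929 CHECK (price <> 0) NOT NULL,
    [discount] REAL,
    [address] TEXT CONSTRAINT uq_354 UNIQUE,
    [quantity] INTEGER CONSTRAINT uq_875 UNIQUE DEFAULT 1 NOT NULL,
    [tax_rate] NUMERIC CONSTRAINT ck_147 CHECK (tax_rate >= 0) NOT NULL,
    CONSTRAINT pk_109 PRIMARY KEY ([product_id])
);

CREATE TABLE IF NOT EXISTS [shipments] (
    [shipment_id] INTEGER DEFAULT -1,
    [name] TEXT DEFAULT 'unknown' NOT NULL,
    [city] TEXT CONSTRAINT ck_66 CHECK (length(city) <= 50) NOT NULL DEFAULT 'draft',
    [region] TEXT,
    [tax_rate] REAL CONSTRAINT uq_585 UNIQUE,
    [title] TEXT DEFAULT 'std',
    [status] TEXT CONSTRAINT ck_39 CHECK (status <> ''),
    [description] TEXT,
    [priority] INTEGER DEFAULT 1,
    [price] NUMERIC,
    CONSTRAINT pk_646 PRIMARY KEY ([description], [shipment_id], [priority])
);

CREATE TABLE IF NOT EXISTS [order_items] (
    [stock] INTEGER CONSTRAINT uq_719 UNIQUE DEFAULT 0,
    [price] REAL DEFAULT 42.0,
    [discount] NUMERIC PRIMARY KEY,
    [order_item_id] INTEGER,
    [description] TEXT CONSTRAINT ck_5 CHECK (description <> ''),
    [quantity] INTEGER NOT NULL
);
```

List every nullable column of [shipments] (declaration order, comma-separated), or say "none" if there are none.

region, tax_rate, title, status, price

- shipment_id: part of the PRIMARY KEY, which implies NOT NULL → not nullable.
- name: declared NOT NULL → not nullable.
- city: declared NOT NULL → not nullable.
- region: no NOT NULL constraint applies → nullable.
- tax_rate: UNIQUE does not imply NOT NULL → nullable.
- title: DEFAULT only fills an omitted column; an explicit NULL is still allowed → nullable.
- status: CHECK does not forbid NULL (a CHECK constraint passes when its expression is NULL) → nullable.
- description: part of the PRIMARY KEY, which implies NOT NULL → not nullable.
- priority: part of the PRIMARY KEY, which implies NOT NULL → not nullable.
- price: no NOT NULL constraint applies → nullable.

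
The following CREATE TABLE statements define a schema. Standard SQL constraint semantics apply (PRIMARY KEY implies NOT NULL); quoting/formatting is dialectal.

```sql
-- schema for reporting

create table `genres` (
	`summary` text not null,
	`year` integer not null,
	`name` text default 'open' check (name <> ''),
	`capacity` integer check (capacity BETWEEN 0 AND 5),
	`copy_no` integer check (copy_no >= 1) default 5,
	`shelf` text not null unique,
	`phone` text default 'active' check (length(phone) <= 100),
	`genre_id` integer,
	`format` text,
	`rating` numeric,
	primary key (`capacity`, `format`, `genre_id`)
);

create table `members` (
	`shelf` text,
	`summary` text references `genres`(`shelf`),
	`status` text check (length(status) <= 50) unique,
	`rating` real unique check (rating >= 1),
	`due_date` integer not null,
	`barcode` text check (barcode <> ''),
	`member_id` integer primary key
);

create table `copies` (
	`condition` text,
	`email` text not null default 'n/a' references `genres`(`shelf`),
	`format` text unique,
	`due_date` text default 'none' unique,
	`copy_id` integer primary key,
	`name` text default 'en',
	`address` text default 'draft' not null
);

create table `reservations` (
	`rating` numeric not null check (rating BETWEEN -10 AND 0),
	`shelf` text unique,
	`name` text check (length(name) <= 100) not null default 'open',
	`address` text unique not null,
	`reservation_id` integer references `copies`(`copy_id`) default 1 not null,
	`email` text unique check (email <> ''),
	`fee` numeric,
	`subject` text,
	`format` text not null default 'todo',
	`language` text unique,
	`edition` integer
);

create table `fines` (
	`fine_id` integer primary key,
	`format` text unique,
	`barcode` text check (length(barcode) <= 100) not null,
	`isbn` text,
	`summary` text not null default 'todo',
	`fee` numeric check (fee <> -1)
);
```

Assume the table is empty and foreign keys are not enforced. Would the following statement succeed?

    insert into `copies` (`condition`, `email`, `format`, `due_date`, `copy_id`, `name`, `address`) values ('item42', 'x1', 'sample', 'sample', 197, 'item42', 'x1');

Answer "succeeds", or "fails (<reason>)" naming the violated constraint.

NOT NULL columns: address is supplied; copy_id is supplied; email is supplied.
No constraint is violated.

succeeds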